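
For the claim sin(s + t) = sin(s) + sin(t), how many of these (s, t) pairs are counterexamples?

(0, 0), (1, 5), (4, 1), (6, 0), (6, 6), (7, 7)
4

Testing each pair:
(0, 0): LHS = 0, RHS = 0 → satisfies claim
(1, 5): LHS = sin(6) ≈ -0.2794, RHS = sin(5) + sin(1) ≈ -0.1175 → counterexample
(4, 1): LHS = sin(5) ≈ -0.9589, RHS = sin(4) + sin(1) ≈ 0.08467 → counterexample
(6, 0): LHS = sin(6) ≈ -0.2794, RHS = sin(6) ≈ -0.2794 → satisfies claim
(6, 6): LHS = sin(12) ≈ -0.5366, RHS = 2·sin(6) ≈ -0.5588 → counterexample
(7, 7): LHS = sin(14) ≈ 0.9906, RHS = 2·sin(7) ≈ 1.314 → counterexample

That makes 4 counterexamples.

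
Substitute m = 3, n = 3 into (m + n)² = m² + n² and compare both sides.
LHS = (3 + 3)² = 36
RHS = 3² + 3² = 18

LHS ≠ RHS, so the equation does not hold here.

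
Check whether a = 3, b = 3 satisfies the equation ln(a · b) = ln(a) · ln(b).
Fails

Substituting a = 3, b = 3:

LHS = ln(3 · 3) = ln(9) ≈ 2.197
RHS = ln(3) · ln(3) = ln(3)² ≈ 1.207

LHS ≠ RHS, so the equation does not hold at this point.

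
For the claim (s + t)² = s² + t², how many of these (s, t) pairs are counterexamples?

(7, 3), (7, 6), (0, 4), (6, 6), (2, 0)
Testing each pair:
(7, 3): LHS = 100, RHS = 58 → counterexample
(7, 6): LHS = 169, RHS = 85 → counterexample
(0, 4): LHS = 16, RHS = 16 → satisfies claim
(6, 6): LHS = 144, RHS = 72 → counterexample
(2, 0): LHS = 4, RHS = 4 → satisfies claim

That makes 3 counterexamples.

Answer: 3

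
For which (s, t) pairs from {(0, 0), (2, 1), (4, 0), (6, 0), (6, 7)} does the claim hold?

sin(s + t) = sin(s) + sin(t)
(0, 0), (4, 0), (6, 0)

Testing each pair:
(0, 0): LHS = 0, RHS = 0 → holds
(2, 1): LHS = sin(3) ≈ 0.1411, RHS = sin(1) + sin(2) ≈ 1.751 → fails
(4, 0): LHS = sin(4) ≈ -0.7568, RHS = sin(4) ≈ -0.7568 → holds
(6, 0): LHS = sin(6) ≈ -0.2794, RHS = sin(6) ≈ -0.2794 → holds
(6, 7): LHS = sin(13) ≈ 0.4202, RHS = sin(6) + sin(7) ≈ 0.3776 → fails

3 of 5 pairs satisfy the claim.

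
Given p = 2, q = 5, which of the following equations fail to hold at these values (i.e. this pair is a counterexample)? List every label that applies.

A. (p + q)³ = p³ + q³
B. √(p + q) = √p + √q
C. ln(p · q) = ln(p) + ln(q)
Evaluating each claim at the given values:
A. LHS = 343, RHS = 133 → fails here (LHS ≠ RHS)
B. LHS = √(7) ≈ 2.646, RHS = √(2) + √(5) ≈ 3.65 → fails here (LHS ≠ RHS)
C. LHS = ln(10) ≈ 2.303, RHS = ln(2) + ln(5) ≈ 2.303 → holds here (LHS = RHS)

Answer: A, B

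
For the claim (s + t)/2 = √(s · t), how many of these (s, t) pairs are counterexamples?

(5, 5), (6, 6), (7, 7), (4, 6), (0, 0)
1

Testing each pair:
(5, 5): LHS = 5, RHS = 5 → satisfies claim
(6, 6): LHS = 6, RHS = 6 → satisfies claim
(7, 7): LHS = 7, RHS = 7 → satisfies claim
(4, 6): LHS = 5, RHS = 2·√(6) ≈ 4.899 → counterexample
(0, 0): LHS = 0, RHS = 0 → satisfies claim

That makes 1 counterexample.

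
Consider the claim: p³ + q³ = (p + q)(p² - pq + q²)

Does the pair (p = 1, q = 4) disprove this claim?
No

Substituting p = 1, q = 4:
LHS = 1³ + 4³ = 65
RHS = (1 + 4)(1² - 1·4 + 4²) = 65

The sides agree, so this pair does not disprove the claim.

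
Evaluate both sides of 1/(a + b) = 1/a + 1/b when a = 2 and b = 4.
LHS = 1/(2 + 4) = 1/6
RHS = 1/2 + 1/4 = 3/4

LHS ≠ RHS, so the equation does not hold here.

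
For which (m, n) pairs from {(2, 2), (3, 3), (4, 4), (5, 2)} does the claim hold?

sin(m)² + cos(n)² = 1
(2, 2), (3, 3), (4, 4)

Testing each pair:
(2, 2): LHS = cos(2)² + sin(2)² = 1, RHS = 1 → holds
(3, 3): LHS = sin(3)² + cos(3)² = 1, RHS = 1 → holds
(4, 4): LHS = cos(4)² + sin(4)² = 1, RHS = 1 → holds
(5, 2): LHS = cos(2)² + sin(5)² ≈ 1.093, RHS = 1 → fails

3 of 4 pairs satisfy the claim.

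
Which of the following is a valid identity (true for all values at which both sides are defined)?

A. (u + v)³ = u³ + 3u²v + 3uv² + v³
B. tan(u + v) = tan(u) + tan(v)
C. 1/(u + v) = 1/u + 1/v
A: holds — e.g. at (2, 3), both sides equal 125.
B: fails at (1, 1) — LHS = tan(2) ≈ -2.185, RHS = 2·tan(1) ≈ 3.115.
C: fails at (2, 7) — LHS = 1/9, RHS = 9/14.

Answer: A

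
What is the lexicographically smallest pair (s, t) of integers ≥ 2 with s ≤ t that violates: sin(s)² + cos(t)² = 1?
Substituting (2, 3) into the claim:
LHS = sin(2)² + cos(3)² ≈ 1.807
RHS = 1

Since LHS ≠ RHS, this pair disproves the claim, and no lexicographically smaller pair (s ≤ t, integers ≥ 2) does.

For instance (8, 9) is also a counterexample (LHS = cos(9)² + sin(8)² ≈ 1.809, RHS = 1), but it's lexicographically larger.

Answer: (s, t) = (2, 3)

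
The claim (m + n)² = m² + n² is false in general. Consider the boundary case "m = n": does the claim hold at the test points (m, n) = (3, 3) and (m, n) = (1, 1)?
At (3, 3): LHS = 36 ≠ RHS = 18
At (1, 1): LHS = 4 ≠ RHS = 2

Answer: No, fails at both test points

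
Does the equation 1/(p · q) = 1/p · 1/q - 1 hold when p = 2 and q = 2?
Fails

Substituting p = 2, q = 2:

LHS = 1/(2 · 2) = 1/4
RHS = 1/2 · 1/2 - 1 = -3/4

LHS ≠ RHS, so the equation does not hold at this point.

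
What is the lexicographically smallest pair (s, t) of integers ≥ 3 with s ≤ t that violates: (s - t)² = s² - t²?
(s, t) = (3, 4)

Substituting (3, 4) into the claim:
LHS = (3 - 4)² = 1
RHS = 3² - 4² = -7

Since LHS ≠ RHS, this pair disproves the claim, and no lexicographically smaller pair (s ≤ t, integers ≥ 3) does.

For instance (4, 9) is also a counterexample (LHS = 25, RHS = -65), but it's lexicographically larger.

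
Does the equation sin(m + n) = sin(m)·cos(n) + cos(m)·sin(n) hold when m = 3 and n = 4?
Substituting m = 3, n = 4:

LHS = sin(3 + 4) = sin(7) ≈ 0.657
RHS = sin(3)·cos(4) + cos(3)·sin(4) = sin(3)·cos(4) + sin(4)·cos(3) ≈ 0.657

LHS = RHS, so the equation holds at this point.

Answer: Holds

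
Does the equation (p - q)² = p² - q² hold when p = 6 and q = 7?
Fails

Substituting p = 6, q = 7:

LHS = (6 - 7)² = 1
RHS = 6² - 7² = -13

LHS ≠ RHS, so the equation does not hold at this point.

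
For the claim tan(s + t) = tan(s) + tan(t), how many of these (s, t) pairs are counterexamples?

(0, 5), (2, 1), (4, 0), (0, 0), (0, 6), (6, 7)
2

Testing each pair:
(0, 5): LHS = tan(5) ≈ -3.381, RHS = tan(5) ≈ -3.381 → satisfies claim
(2, 1): LHS = tan(3) ≈ -0.1425, RHS = tan(2) + tan(1) ≈ -0.6276 → counterexample
(4, 0): LHS = tan(4) ≈ 1.158, RHS = tan(4) ≈ 1.158 → satisfies claim
(0, 0): LHS = 0, RHS = 0 → satisfies claim
(0, 6): LHS = tan(6) ≈ -0.291, RHS = tan(6) ≈ -0.291 → satisfies claim
(6, 7): LHS = tan(13) ≈ 0.463, RHS = tan(6) + tan(7) ≈ 0.5804 → counterexample

That makes 2 counterexamples.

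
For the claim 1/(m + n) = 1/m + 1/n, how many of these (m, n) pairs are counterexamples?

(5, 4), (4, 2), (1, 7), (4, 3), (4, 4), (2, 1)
6

Testing each pair:
(5, 4): LHS = 1/9, RHS = 9/20 → counterexample
(4, 2): LHS = 1/6, RHS = 3/4 → counterexample
(1, 7): LHS = 1/8, RHS = 8/7 → counterexample
(4, 3): LHS = 1/7, RHS = 7/12 → counterexample
(4, 4): LHS = 1/8, RHS = 1/2 → counterexample
(2, 1): LHS = 1/3, RHS = 3/2 → counterexample

That makes 6 counterexamples.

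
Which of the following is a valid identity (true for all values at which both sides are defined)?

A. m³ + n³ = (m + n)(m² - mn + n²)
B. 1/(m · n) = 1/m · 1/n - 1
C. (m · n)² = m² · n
A: holds — e.g. at (0, 1), both sides equal 1.
B: fails at (1, 4) — LHS = 1/4, RHS = -3/4.
C: fails at (1, 3) — LHS = 9, RHS = 3.

Answer: A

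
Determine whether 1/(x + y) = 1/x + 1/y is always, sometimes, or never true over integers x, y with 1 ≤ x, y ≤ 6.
The claim fails for every pair in the range. For instance at (x, y) = (3, 5): LHS = 1/8, RHS = 8/15.

Answer: Never true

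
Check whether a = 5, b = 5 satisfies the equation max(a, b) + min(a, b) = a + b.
Holds

Substituting a = 5, b = 5:

LHS = max(5, 5) + min(5, 5) = 10
RHS = 5 + 5 = 10

LHS = RHS, so the equation holds at this point.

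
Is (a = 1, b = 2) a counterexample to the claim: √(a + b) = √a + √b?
Yes

Substituting a = 1, b = 2:
LHS = √(1 + 2) = √(3) ≈ 1.732
RHS = √1 + √2 = 1 + √(2) ≈ 2.414

Since LHS ≠ RHS, this pair disproves the claim.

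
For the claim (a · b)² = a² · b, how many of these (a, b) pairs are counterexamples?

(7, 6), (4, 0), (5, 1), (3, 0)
Testing each pair:
(7, 6): LHS = 1764, RHS = 294 → counterexample
(4, 0): LHS = 0, RHS = 0 → satisfies claim
(5, 1): LHS = 25, RHS = 25 → satisfies claim
(3, 0): LHS = 0, RHS = 0 → satisfies claim

That makes 1 counterexample.

Answer: 1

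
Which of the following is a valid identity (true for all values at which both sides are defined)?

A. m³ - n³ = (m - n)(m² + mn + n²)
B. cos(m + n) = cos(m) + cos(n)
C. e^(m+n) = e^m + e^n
A: holds — e.g. at (2, 2), both sides equal 0.
B: fails at (0, 1) — LHS = cos(1) ≈ 0.5403, RHS = cos(1) + 1 ≈ 1.54.
C: fails at (3, 3) — LHS = e^6 ≈ 403.4, RHS = 2·e^3 ≈ 40.17.

Answer: A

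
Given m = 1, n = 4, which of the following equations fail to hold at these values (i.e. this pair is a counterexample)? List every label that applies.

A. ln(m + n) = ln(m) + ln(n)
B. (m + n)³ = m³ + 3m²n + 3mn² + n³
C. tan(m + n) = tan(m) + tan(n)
A, C

Evaluating each claim at the given values:
A. LHS = ln(5) ≈ 1.609, RHS = ln(4) ≈ 1.386 → fails here (LHS ≠ RHS)
B. LHS = 125, RHS = 125 → holds here (LHS = RHS)
C. LHS = tan(5) ≈ -3.381, RHS = tan(4) + tan(1) ≈ 2.715 → fails here (LHS ≠ RHS)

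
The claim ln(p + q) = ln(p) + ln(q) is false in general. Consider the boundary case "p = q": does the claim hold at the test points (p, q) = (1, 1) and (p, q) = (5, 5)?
No, fails at both test points

At (1, 1): LHS = ln(2) ≈ 0.6931 ≠ RHS = 0
At (5, 5): LHS = ln(10) ≈ 2.303 ≠ RHS = 2·ln(5) ≈ 3.219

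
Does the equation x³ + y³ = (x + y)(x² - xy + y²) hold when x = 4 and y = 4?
Substituting x = 4, y = 4:

LHS = 4³ + 4³ = 128
RHS = (4 + 4)(4² - 4·4 + 4²) = 128

LHS = RHS, so the equation holds at this point.

Answer: Holds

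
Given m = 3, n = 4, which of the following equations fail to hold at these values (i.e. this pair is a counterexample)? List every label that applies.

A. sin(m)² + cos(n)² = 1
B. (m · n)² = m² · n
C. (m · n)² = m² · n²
A, B

Evaluating each claim at the given values:
A. LHS = sin(3)² + cos(4)² ≈ 0.4472, RHS = 1 → fails here (LHS ≠ RHS)
B. LHS = 144, RHS = 36 → fails here (LHS ≠ RHS)
C. LHS = 144, RHS = 144 → holds here (LHS = RHS)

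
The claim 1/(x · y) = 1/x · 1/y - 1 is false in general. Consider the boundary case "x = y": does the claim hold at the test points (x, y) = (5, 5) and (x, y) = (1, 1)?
No, fails at both test points

At (5, 5): LHS = 1/25 ≠ RHS = -24/25
At (1, 1): LHS = 1 ≠ RHS = 0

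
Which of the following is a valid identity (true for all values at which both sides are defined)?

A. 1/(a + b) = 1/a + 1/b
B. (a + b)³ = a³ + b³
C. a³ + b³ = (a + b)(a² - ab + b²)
A: fails at (1, 1) — LHS = 1/2, RHS = 2.
B: fails at (3, 4) — LHS = 343, RHS = 91.
C: holds — e.g. at (2, 3), both sides equal 35.

Answer: C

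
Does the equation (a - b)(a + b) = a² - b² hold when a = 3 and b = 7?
Holds

Substituting a = 3, b = 7:

LHS = (3 - 7)(3 + 7) = -40
RHS = 3² - 7² = -40

LHS = RHS, so the equation holds at this point.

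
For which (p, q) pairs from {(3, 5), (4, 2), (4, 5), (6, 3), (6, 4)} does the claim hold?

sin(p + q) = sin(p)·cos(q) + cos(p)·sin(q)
All pairs

Testing each pair:
(3, 5): LHS = sin(8) ≈ 0.9894, RHS = sin(3)·cos(5) + sin(5)·cos(3) ≈ 0.9894 → holds
(4, 2): LHS = sin(6) ≈ -0.2794, RHS = sin(2)·cos(4) + sin(4)·cos(2) ≈ -0.2794 → holds
(4, 5): LHS = sin(9) ≈ 0.4121, RHS = sin(4)·cos(5) + sin(5)·cos(4) ≈ 0.4121 → holds
(6, 3): LHS = sin(9) ≈ 0.4121, RHS = sin(3)·cos(6) + sin(6)·cos(3) ≈ 0.4121 → holds
(6, 4): LHS = sin(10) ≈ -0.544, RHS = sin(4)·cos(6) + sin(6)·cos(4) ≈ -0.544 → holds

Every pair satisfies the claim.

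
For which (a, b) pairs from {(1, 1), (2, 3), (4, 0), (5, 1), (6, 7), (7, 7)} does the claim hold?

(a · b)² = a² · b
Testing each pair:
(1, 1): LHS = 1, RHS = 1 → holds
(2, 3): LHS = 36, RHS = 12 → fails
(4, 0): LHS = 0, RHS = 0 → holds
(5, 1): LHS = 25, RHS = 25 → holds
(6, 7): LHS = 1764, RHS = 252 → fails
(7, 7): LHS = 2401, RHS = 343 → fails

3 of 6 pairs satisfy the claim.

Answer: (1, 1), (4, 0), (5, 1)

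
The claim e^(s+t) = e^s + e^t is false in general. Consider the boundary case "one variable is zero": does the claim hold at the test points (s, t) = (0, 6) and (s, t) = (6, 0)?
No, fails at both test points

At (0, 6): LHS = e^6 ≈ 403.4 ≠ RHS = 1 + e^6 ≈ 404.4
At (6, 0): LHS = e^6 ≈ 403.4 ≠ RHS = 1 + e^6 ≈ 404.4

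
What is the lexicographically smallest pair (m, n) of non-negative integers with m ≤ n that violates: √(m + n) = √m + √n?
(m, n) = (1, 1)

At (0, 3): both sides equal √(3) ≈ 1.732, so it holds there.

Substituting (1, 1) into the claim:
LHS = √(1 + 1) = √(2) ≈ 1.414
RHS = √1 + √1 = 2

Since LHS ≠ RHS, this pair disproves the claim, and no lexicographically smaller pair (m ≤ n, non-negative integers) does.

For instance (6, 7) is also a counterexample (LHS = √(13) ≈ 3.606, RHS = √(6) + √(7) ≈ 5.095), but it's lexicographically larger.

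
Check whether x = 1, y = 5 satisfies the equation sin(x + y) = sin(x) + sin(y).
Fails

Substituting x = 1, y = 5:

LHS = sin(1 + 5) = sin(6) ≈ -0.2794
RHS = sin(1) + sin(5) ≈ -0.1175

LHS ≠ RHS, so the equation does not hold at this point.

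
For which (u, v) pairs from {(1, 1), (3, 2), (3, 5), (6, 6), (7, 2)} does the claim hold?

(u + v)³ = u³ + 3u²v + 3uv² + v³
All pairs

Testing each pair:
(1, 1): LHS = 8, RHS = 8 → holds
(3, 2): LHS = 125, RHS = 125 → holds
(3, 5): LHS = 512, RHS = 512 → holds
(6, 6): LHS = 1728, RHS = 1728 → holds
(7, 2): LHS = 729, RHS = 729 → holds

Every pair satisfies the claim.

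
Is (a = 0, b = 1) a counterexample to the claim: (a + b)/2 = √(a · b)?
Substituting a = 0, b = 1:
LHS = (0 + 1)/2 = 1/2
RHS = √(0 · 1) = 0

Since LHS ≠ RHS, this pair disproves the claim.

Answer: Yes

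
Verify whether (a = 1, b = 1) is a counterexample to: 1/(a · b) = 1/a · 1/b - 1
Substituting a = 1, b = 1:
LHS = 1/(1 · 1) = 1
RHS = 1/1 · 1/1 - 1 = 0

Since LHS ≠ RHS, this pair disproves the claim.

Answer: Yes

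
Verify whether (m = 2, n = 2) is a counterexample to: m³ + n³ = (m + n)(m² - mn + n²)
No

Substituting m = 2, n = 2:
LHS = 2³ + 2³ = 16
RHS = (2 + 2)(2² - 2·2 + 2²) = 16

The sides agree, so this pair does not disprove the claim.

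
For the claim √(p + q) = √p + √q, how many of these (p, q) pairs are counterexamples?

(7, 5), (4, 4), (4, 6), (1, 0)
Testing each pair:
(7, 5): LHS = 2·√(3) ≈ 3.464, RHS = √(5) + √(7) ≈ 4.882 → counterexample
(4, 4): LHS = 2·√(2) ≈ 2.828, RHS = 4 → counterexample
(4, 6): LHS = √(10) ≈ 3.162, RHS = 2 + √(6) ≈ 4.449 → counterexample
(1, 0): LHS = 1, RHS = 1 → satisfies claim

That makes 3 counterexamples.

Answer: 3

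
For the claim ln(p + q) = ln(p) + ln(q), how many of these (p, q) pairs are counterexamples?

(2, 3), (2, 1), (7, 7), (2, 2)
3

Testing each pair:
(2, 3): LHS = ln(5) ≈ 1.609, RHS = ln(2) + ln(3) ≈ 1.792 → counterexample
(2, 1): LHS = ln(3) ≈ 1.099, RHS = ln(2) ≈ 0.6931 → counterexample
(7, 7): LHS = ln(14) ≈ 2.639, RHS = 2·ln(7) ≈ 3.892 → counterexample
(2, 2): LHS = ln(4) ≈ 1.386, RHS = 2·ln(2) ≈ 1.386 → satisfies claim

That makes 3 counterexamples.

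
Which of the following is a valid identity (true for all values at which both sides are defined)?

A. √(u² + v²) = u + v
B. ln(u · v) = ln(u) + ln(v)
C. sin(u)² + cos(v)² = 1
B

A: fails at (3, 4) — LHS = 5, RHS = 7.
B: holds — e.g. at (1, 1), both sides equal 0.
C: fails at (5, 8) — LHS = cos(8)² + sin(5)² ≈ 0.9407, RHS = 1.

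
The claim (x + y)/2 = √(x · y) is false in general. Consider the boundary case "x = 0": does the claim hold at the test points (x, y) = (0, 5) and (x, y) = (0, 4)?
At (0, 5): LHS = 5/2 ≠ RHS = 0
At (0, 4): LHS = 2 ≠ RHS = 0

Answer: No, fails at both test points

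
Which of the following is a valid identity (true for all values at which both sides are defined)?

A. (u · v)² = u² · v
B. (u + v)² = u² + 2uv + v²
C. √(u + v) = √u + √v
A: fails at (4, 6) — LHS = 576, RHS = 96.
B: holds — e.g. at (4, 6), both sides equal 100.
C: fails at (2, 4) — LHS = √(6) ≈ 2.449, RHS = √(2) + 2 ≈ 3.414.

Answer: B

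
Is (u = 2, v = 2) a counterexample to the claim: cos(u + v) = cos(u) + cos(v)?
Substituting u = 2, v = 2:
LHS = cos(2 + 2) = cos(4) ≈ -0.6536
RHS = cos(2) + cos(2) = 2·cos(2) ≈ -0.8323

Since LHS ≠ RHS, this pair disproves the claim.

Answer: Yes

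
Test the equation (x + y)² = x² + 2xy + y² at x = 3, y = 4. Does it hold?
Substituting x = 3, y = 4:

LHS = (3 + 4)² = 49
RHS = 3² + 2·3·4 + 4² = 49

LHS = RHS, so the equation holds at this point.

Answer: Holds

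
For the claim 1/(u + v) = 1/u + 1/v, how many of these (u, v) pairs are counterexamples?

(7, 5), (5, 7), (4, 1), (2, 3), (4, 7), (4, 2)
Testing each pair:
(7, 5): LHS = 1/12, RHS = 12/35 → counterexample
(5, 7): LHS = 1/12, RHS = 12/35 → counterexample
(4, 1): LHS = 1/5, RHS = 5/4 → counterexample
(2, 3): LHS = 1/5, RHS = 5/6 → counterexample
(4, 7): LHS = 1/11, RHS = 11/28 → counterexample
(4, 2): LHS = 1/6, RHS = 3/4 → counterexample

That makes 6 counterexamples.

Answer: 6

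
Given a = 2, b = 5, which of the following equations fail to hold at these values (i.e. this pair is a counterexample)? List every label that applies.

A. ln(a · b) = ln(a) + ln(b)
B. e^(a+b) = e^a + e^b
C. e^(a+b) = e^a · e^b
Evaluating each claim at the given values:
A. LHS = ln(10) ≈ 2.303, RHS = ln(2) + ln(5) ≈ 2.303 → holds here (LHS = RHS)
B. LHS = e^7 ≈ 1097, RHS = e^2 + e^5 ≈ 155.8 → fails here (LHS ≠ RHS)
C. LHS = e^7 ≈ 1097, RHS = e^7 ≈ 1097 → holds here (LHS = RHS)

Answer: B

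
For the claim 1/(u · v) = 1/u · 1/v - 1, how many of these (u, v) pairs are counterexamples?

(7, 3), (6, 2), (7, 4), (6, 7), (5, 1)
5

Testing each pair:
(7, 3): LHS = 1/21, RHS = -20/21 → counterexample
(6, 2): LHS = 1/12, RHS = -11/12 → counterexample
(7, 4): LHS = 1/28, RHS = -27/28 → counterexample
(6, 7): LHS = 1/42, RHS = -41/42 → counterexample
(5, 1): LHS = 1/5, RHS = -4/5 → counterexample

That makes 5 counterexamples.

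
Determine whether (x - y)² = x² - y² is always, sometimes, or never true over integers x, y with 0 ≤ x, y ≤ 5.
It holds at (x, y) = (4, 4) (both sides equal 0), but fails at (x, y) = (4, 3) (LHS = 1, RHS = 7).

Answer: Sometimes true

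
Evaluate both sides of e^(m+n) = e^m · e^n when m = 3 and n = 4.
LHS = e^(3+4) = e^7 ≈ 1097
RHS = e^3 · e^4 = e^7 ≈ 1097

LHS = RHS: the two sides agree.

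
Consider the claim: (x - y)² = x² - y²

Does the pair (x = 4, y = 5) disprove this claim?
Yes

Substituting x = 4, y = 5:
LHS = (4 - 5)² = 1
RHS = 4² - 5² = -9

Since LHS ≠ RHS, this pair disproves the claim.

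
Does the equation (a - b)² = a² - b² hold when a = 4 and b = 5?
Substituting a = 4, b = 5:

LHS = (4 - 5)² = 1
RHS = 4² - 5² = -9

LHS ≠ RHS, so the equation does not hold at this point.

Answer: Fails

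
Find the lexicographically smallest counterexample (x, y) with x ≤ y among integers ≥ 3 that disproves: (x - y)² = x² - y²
(x, y) = (3, 4)

Substituting (3, 4) into the claim:
LHS = (3 - 4)² = 1
RHS = 3² - 4² = -7

Since LHS ≠ RHS, this pair disproves the claim, and no lexicographically smaller pair (x ≤ y, integers ≥ 3) does.

For instance (6, 9) is also a counterexample (LHS = 9, RHS = -45), but it's lexicographically larger.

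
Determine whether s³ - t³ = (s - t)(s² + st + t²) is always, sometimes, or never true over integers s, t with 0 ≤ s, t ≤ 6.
The identity holds for every pair in the range. For instance at (s, t) = (3, 3): both sides equal 0.

Answer: Always true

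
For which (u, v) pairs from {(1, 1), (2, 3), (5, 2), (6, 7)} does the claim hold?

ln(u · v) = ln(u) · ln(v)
(1, 1)

Testing each pair:
(1, 1): LHS = 0, RHS = 0 → holds
(2, 3): LHS = ln(6) ≈ 1.792, RHS = ln(2)·ln(3) ≈ 0.7615 → fails
(5, 2): LHS = ln(10) ≈ 2.303, RHS = ln(2)·ln(5) ≈ 1.116 → fails
(6, 7): LHS = ln(42) ≈ 3.738, RHS = ln(6)·ln(7) ≈ 3.487 → fails

1 of 4 pairs satisfies the claim.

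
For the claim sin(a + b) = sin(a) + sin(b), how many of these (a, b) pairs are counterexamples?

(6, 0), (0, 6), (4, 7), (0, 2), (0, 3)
1

Testing each pair:
(6, 0): LHS = sin(6) ≈ -0.2794, RHS = sin(6) ≈ -0.2794 → satisfies claim
(0, 6): LHS = sin(6) ≈ -0.2794, RHS = sin(6) ≈ -0.2794 → satisfies claim
(4, 7): LHS = sin(11) ≈ -1, RHS = sin(4) + sin(7) ≈ -0.09982 → counterexample
(0, 2): LHS = sin(2) ≈ 0.9093, RHS = sin(2) ≈ 0.9093 → satisfies claim
(0, 3): LHS = sin(3) ≈ 0.1411, RHS = sin(3) ≈ 0.1411 → satisfies claim

That makes 1 counterexample.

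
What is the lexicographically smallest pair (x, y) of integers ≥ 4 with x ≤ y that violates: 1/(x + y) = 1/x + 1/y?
(x, y) = (4, 4)

Substituting (4, 4) into the claim:
LHS = 1/(4 + 4) = 1/8
RHS = 1/4 + 1/4 = 1/2

Since LHS ≠ RHS, this pair disproves the claim, and no lexicographically smaller pair (x ≤ y, integers ≥ 4) does.

For instance (4, 5) is also a counterexample (LHS = 1/9, RHS = 9/20), but it's lexicographically larger.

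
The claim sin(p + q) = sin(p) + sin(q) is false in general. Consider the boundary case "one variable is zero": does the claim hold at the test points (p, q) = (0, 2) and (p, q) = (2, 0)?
Yes, holds at both test points

At (0, 2): LHS = sin(2) ≈ 0.9093, RHS = sin(2) ≈ 0.9093 → equal
At (2, 0): LHS = sin(2) ≈ 0.9093, RHS = sin(2) ≈ 0.9093 → equal

So the claim does hold at both of these boundary points, even though it is not an identity.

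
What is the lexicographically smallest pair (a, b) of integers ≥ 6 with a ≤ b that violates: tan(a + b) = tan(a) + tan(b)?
Substituting (6, 6) into the claim:
LHS = tan(6 + 6) = tan(12) ≈ -0.6359
RHS = tan(6) + tan(6) = 2·tan(6) ≈ -0.582

Since LHS ≠ RHS, this pair disproves the claim, and no lexicographically smaller pair (a ≤ b, integers ≥ 6) does.

For instance (7, 10) is also a counterexample (LHS = tan(17) ≈ 3.494, RHS = tan(10) + tan(7) ≈ 1.52), but it's lexicographically larger.

Answer: (a, b) = (6, 6)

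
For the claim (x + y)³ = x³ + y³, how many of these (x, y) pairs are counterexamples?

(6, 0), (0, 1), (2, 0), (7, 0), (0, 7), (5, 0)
Testing each pair:
(6, 0): LHS = 216, RHS = 216 → satisfies claim
(0, 1): LHS = 1, RHS = 1 → satisfies claim
(2, 0): LHS = 8, RHS = 8 → satisfies claim
(7, 0): LHS = 343, RHS = 343 → satisfies claim
(0, 7): LHS = 343, RHS = 343 → satisfies claim
(5, 0): LHS = 125, RHS = 125 → satisfies claim

That makes 0 counterexamples.

Answer: 0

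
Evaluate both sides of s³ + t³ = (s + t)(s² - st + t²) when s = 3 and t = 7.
LHS = 3³ + 7³ = 370
RHS = (3 + 7)(3² - 3·7 + 7²) = 370

LHS = RHS: the two sides agree.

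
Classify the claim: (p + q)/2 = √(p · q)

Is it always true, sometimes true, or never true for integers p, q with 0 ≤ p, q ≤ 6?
It holds at (p, q) = (2, 2) (both sides equal 2), but fails at (p, q) = (2, 4) (LHS = 3, RHS = 2·√(2) ≈ 2.828).

Answer: Sometimes true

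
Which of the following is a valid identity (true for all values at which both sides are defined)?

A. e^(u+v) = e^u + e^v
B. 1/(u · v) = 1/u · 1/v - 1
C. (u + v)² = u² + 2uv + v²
A: fails at (3, 3) — LHS = e^6 ≈ 403.4, RHS = 2·e^3 ≈ 40.17.
B: fails at (4, 5) — LHS = 1/20, RHS = -19/20.
C: holds — e.g. at (5, 8), both sides equal 169.

Answer: C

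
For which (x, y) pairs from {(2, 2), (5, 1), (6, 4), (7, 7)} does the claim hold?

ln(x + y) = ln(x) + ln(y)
Testing each pair:
(2, 2): LHS = ln(4) ≈ 1.386, RHS = 2·ln(2) ≈ 1.386 → holds
(5, 1): LHS = ln(6) ≈ 1.792, RHS = ln(5) ≈ 1.609 → fails
(6, 4): LHS = ln(10) ≈ 2.303, RHS = ln(4) + ln(6) ≈ 3.178 → fails
(7, 7): LHS = ln(14) ≈ 2.639, RHS = 2·ln(7) ≈ 3.892 → fails

1 of 4 pairs satisfies the claim.

Answer: (2, 2)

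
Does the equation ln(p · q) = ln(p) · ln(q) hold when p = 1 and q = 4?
Fails

Substituting p = 1, q = 4:

LHS = ln(1 · 4) = ln(4) ≈ 1.386
RHS = ln(1) · ln(4) = 0

LHS ≠ RHS, so the equation does not hold at this point.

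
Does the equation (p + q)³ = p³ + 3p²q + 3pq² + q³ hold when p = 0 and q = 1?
Substituting p = 0, q = 1:

LHS = (0 + 1)³ = 1
RHS = 0³ + 3·0²·1 + 3·0·1² + 1³ = 1

LHS = RHS, so the equation holds at this point.

Answer: Holds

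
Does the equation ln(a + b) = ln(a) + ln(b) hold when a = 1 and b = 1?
Fails

Substituting a = 1, b = 1:

LHS = ln(1 + 1) = ln(2) ≈ 0.6931
RHS = ln(1) + ln(1) = 0

LHS ≠ RHS, so the equation does not hold at this point.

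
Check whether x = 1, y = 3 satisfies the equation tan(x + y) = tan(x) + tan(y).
Fails

Substituting x = 1, y = 3:

LHS = tan(1 + 3) = tan(4) ≈ 1.158
RHS = tan(1) + tan(3) ≈ 1.415

LHS ≠ RHS, so the equation does not hold at this point.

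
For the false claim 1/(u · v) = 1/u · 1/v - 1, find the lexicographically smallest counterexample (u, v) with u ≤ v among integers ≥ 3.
Substituting (3, 3) into the claim:
LHS = 1/(3 · 3) = 1/9
RHS = 1/3 · 1/3 - 1 = -8/9

Since LHS ≠ RHS, this pair disproves the claim, and no lexicographically smaller pair (u ≤ v, integers ≥ 3) does.

For instance (5, 8) is also a counterexample (LHS = 1/40, RHS = -39/40), but it's lexicographically larger.

Answer: (u, v) = (3, 3)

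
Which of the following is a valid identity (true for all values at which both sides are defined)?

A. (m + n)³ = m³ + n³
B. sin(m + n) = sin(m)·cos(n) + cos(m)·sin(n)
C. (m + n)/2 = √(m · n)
B

A: fails at (1, 1) — LHS = 8, RHS = 2.
B: holds — e.g. at (2, 5), both sides equal sin(7) ≈ 0.657.
C: fails at (1, 5) — LHS = 3, RHS = √(5) ≈ 2.236.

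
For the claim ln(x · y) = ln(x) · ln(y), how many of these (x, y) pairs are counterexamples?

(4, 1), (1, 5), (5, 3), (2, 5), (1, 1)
Testing each pair:
(4, 1): LHS = ln(4) ≈ 1.386, RHS = 0 → counterexample
(1, 5): LHS = ln(5) ≈ 1.609, RHS = 0 → counterexample
(5, 3): LHS = ln(15) ≈ 2.708, RHS = ln(3)·ln(5) ≈ 1.768 → counterexample
(2, 5): LHS = ln(10) ≈ 2.303, RHS = ln(2)·ln(5) ≈ 1.116 → counterexample
(1, 1): LHS = 0, RHS = 0 → satisfies claim

That makes 4 counterexamples.

Answer: 4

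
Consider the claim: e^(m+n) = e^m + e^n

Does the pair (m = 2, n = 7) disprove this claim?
Substituting m = 2, n = 7:
LHS = e^(2+7) = e^9 ≈ 8103
RHS = e^2 + e^7 ≈ 1104

Since LHS ≠ RHS, this pair disproves the claim.

Answer: Yes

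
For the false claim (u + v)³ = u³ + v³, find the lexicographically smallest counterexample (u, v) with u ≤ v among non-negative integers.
(u, v) = (1, 1)

At (0, 0): both sides equal 0, so it holds there.
At (0, 5): both sides equal 125, so it holds there.

Substituting (1, 1) into the claim:
LHS = (1 + 1)³ = 8
RHS = 1³ + 1³ = 2

Since LHS ≠ RHS, this pair disproves the claim, and no lexicographically smaller pair (u ≤ v, non-negative integers) does.

For instance (2, 4) is also a counterexample (LHS = 216, RHS = 72), but it's lexicographically larger.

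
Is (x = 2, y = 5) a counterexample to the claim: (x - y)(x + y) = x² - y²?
Substituting x = 2, y = 5:
LHS = (2 - 5)(2 + 5) = -21
RHS = 2² - 5² = -21

The sides agree, so this pair does not disprove the claim.

Answer: No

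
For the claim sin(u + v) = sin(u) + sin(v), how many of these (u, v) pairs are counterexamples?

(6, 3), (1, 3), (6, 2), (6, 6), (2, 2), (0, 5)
5

Testing each pair:
(6, 3): LHS = sin(9) ≈ 0.4121, RHS = sin(6) + sin(3) ≈ -0.1383 → counterexample
(1, 3): LHS = sin(4) ≈ -0.7568, RHS = sin(3) + sin(1) ≈ 0.9826 → counterexample
(6, 2): LHS = sin(8) ≈ 0.9894, RHS = sin(6) + sin(2) ≈ 0.6299 → counterexample
(6, 6): LHS = sin(12) ≈ -0.5366, RHS = 2·sin(6) ≈ -0.5588 → counterexample
(2, 2): LHS = sin(4) ≈ -0.7568, RHS = 2·sin(2) ≈ 1.819 → counterexample
(0, 5): LHS = sin(5) ≈ -0.9589, RHS = sin(5) ≈ -0.9589 → satisfies claim

That makes 5 counterexamples.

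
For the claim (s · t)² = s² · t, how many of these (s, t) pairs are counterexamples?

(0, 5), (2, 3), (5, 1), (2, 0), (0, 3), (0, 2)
Testing each pair:
(0, 5): LHS = 0, RHS = 0 → satisfies claim
(2, 3): LHS = 36, RHS = 12 → counterexample
(5, 1): LHS = 25, RHS = 25 → satisfies claim
(2, 0): LHS = 0, RHS = 0 → satisfies claim
(0, 3): LHS = 0, RHS = 0 → satisfies claim
(0, 2): LHS = 0, RHS = 0 → satisfies claim

That makes 1 counterexample.

Answer: 1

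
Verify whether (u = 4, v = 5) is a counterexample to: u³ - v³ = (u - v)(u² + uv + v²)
No

Substituting u = 4, v = 5:
LHS = 4³ - 5³ = -61
RHS = (4 - 5)(4² + 4·5 + 5²) = -61

The sides agree, so this pair does not disprove the claim.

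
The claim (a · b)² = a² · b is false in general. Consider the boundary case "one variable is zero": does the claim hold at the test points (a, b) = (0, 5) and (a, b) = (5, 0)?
At (0, 5): LHS = 0, RHS = 0 → equal
At (5, 0): LHS = 0, RHS = 0 → equal

So the claim does hold at both of these boundary points, even though it is not an identity.

Answer: Yes, holds at both test points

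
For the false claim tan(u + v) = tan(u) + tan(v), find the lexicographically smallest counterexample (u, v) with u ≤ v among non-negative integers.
(u, v) = (1, 1)

Substituting (1, 1) into the claim:
LHS = tan(1 + 1) = tan(2) ≈ -2.185
RHS = tan(1) + tan(1) = 2·tan(1) ≈ 3.115

Since LHS ≠ RHS, this pair disproves the claim, and no lexicographically smaller pair (u ≤ v, non-negative integers) does.

For instance (5, 7) is also a counterexample (LHS = tan(12) ≈ -0.6359, RHS = tan(5) + tan(7) ≈ -2.509), but it's lexicographically larger.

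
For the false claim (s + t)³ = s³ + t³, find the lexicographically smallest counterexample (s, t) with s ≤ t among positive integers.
(s, t) = (1, 1)

Substituting (1, 1) into the claim:
LHS = (1 + 1)³ = 8
RHS = 1³ + 1³ = 2

Since LHS ≠ RHS, this pair disproves the claim, and no lexicographically smaller pair (s ≤ t, positive integers) does.

For instance (4, 4) is also a counterexample (LHS = 512, RHS = 128), but it's lexicographically larger.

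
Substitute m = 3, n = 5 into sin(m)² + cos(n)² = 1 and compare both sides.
LHS = sin(3)² + cos(5)² ≈ 0.1004
RHS = 1

LHS ≠ RHS (they differ by about 0.8996), so the equation does not hold here.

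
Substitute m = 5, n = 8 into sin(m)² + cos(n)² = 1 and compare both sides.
LHS = sin(5)² + cos(8)² ≈ 0.9407
RHS = 1

LHS ≠ RHS (they differ by about 0.05929), so the equation does not hold here.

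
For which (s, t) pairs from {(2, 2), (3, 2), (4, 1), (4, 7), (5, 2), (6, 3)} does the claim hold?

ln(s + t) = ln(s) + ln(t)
(2, 2)

Testing each pair:
(2, 2): LHS = ln(4) ≈ 1.386, RHS = 2·ln(2) ≈ 1.386 → holds
(3, 2): LHS = ln(5) ≈ 1.609, RHS = ln(2) + ln(3) ≈ 1.792 → fails
(4, 1): LHS = ln(5) ≈ 1.609, RHS = ln(4) ≈ 1.386 → fails
(4, 7): LHS = ln(11) ≈ 2.398, RHS = ln(4) + ln(7) ≈ 3.332 → fails
(5, 2): LHS = ln(7) ≈ 1.946, RHS = ln(2) + ln(5) ≈ 2.303 → fails
(6, 3): LHS = ln(9) ≈ 2.197, RHS = ln(3) + ln(6) ≈ 2.89 → fails

1 of 6 pairs satisfies the claim.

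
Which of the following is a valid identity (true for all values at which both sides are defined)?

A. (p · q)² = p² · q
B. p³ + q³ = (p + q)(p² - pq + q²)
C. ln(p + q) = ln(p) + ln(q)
A: fails at (6, 7) — LHS = 1764, RHS = 252.
B: holds — e.g. at (3, 4), both sides equal 91.
C: fails at (4, 4) — LHS = ln(8) ≈ 2.079, RHS = 2·ln(4) ≈ 2.773.

Answer: B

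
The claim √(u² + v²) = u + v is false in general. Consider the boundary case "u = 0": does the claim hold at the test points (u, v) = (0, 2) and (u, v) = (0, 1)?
Yes, holds at both test points

At (0, 2): LHS = 2, RHS = 2 → equal
At (0, 1): LHS = 1, RHS = 1 → equal

So the claim does hold at both of these boundary points, even though it is not an identity.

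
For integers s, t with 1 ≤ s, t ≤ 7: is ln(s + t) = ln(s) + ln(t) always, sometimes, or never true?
It holds at (s, t) = (2, 2) (both sides equal ln(4) ≈ 1.386), but fails at (s, t) = (5, 5) (LHS = ln(10) ≈ 2.303, RHS = 2·ln(5) ≈ 3.219).

Answer: Sometimes true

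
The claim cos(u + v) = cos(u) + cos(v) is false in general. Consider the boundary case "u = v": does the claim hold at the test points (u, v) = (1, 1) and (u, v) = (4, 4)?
No, fails at both test points

At (1, 1): LHS = cos(2) ≈ -0.4161 ≠ RHS = 2·cos(1) ≈ 1.081
At (4, 4): LHS = cos(8) ≈ -0.1455 ≠ RHS = 2·cos(4) ≈ -1.307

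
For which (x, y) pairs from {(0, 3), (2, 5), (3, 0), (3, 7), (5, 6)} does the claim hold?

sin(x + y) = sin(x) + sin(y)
(0, 3), (3, 0)

Testing each pair:
(0, 3): LHS = sin(3) ≈ 0.1411, RHS = sin(3) ≈ 0.1411 → holds
(2, 5): LHS = sin(7) ≈ 0.657, RHS = sin(5) + sin(2) ≈ -0.04963 → fails
(3, 0): LHS = sin(3) ≈ 0.1411, RHS = sin(3) ≈ 0.1411 → holds
(3, 7): LHS = sin(10) ≈ -0.544, RHS = sin(3) + sin(7) ≈ 0.7981 → fails
(5, 6): LHS = sin(11) ≈ -1, RHS = sin(5) + sin(6) ≈ -1.238 → fails

2 of 5 pairs satisfy the claim.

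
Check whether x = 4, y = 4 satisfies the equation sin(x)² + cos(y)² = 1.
Substituting x = 4, y = 4:

LHS = sin(4)² + cos(4)² = 1
RHS = 1

LHS = RHS, so the equation holds at this point.

Answer: Holds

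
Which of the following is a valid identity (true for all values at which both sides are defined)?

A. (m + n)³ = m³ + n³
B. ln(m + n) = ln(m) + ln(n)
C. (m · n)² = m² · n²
C

A: fails at (1, 1) — LHS = 8, RHS = 2.
B: fails at (1, 1) — LHS = ln(2) ≈ 0.6931, RHS = 0.
C: holds — e.g. at (6, 7), both sides equal 1764.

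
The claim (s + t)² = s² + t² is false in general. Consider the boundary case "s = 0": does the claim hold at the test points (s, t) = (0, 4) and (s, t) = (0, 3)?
At (0, 4): LHS = 16, RHS = 16 → equal
At (0, 3): LHS = 9, RHS = 9 → equal

So the claim does hold at both of these boundary points, even though it is not an identity.

Answer: Yes, holds at both test points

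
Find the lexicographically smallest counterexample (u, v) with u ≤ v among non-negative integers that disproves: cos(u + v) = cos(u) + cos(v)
(u, v) = (0, 0)

Substituting (0, 0) into the claim:
LHS = cos(0 + 0) = 1
RHS = cos(0) + cos(0) = 2

Since LHS ≠ RHS, this pair disproves the claim, and no lexicographically smaller pair (u ≤ v, non-negative integers) does.

For instance (1, 3) is also a counterexample (LHS = cos(4) ≈ -0.6536, RHS = cos(3) + cos(1) ≈ -0.4497), but it's lexicographically larger.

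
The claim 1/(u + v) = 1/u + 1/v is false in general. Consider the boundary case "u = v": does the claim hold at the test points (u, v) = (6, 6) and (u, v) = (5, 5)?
No, fails at both test points

At (6, 6): LHS = 1/12 ≠ RHS = 1/3
At (5, 5): LHS = 1/10 ≠ RHS = 2/5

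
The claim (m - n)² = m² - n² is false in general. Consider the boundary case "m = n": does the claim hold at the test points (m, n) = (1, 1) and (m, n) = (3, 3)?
At (1, 1): LHS = 0, RHS = 0 → equal
At (3, 3): LHS = 0, RHS = 0 → equal

So the claim does hold at both of these boundary points, even though it is not an identity.

Answer: Yes, holds at both test points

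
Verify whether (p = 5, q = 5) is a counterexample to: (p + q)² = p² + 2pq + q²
Substituting p = 5, q = 5:
LHS = (5 + 5)² = 100
RHS = 5² + 2·5·5 + 5² = 100

The sides agree, so this pair does not disprove the claim.

Answer: No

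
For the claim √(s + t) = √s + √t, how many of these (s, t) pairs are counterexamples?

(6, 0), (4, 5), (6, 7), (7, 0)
2

Testing each pair:
(6, 0): LHS = √(6) ≈ 2.449, RHS = √(6) ≈ 2.449 → satisfies claim
(4, 5): LHS = 3, RHS = 2 + √(5) ≈ 4.236 → counterexample
(6, 7): LHS = √(13) ≈ 3.606, RHS = √(6) + √(7) ≈ 5.095 → counterexample
(7, 0): LHS = √(7) ≈ 2.646, RHS = √(7) ≈ 2.646 → satisfies claim

That makes 2 counterexamples.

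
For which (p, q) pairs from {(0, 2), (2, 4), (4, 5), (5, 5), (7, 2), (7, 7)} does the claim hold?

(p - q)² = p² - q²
Testing each pair:
(0, 2): LHS = 4, RHS = -4 → fails
(2, 4): LHS = 4, RHS = -12 → fails
(4, 5): LHS = 1, RHS = -9 → fails
(5, 5): LHS = 0, RHS = 0 → holds
(7, 2): LHS = 25, RHS = 45 → fails
(7, 7): LHS = 0, RHS = 0 → holds

2 of 6 pairs satisfy the claim.

Answer: (5, 5), (7, 7)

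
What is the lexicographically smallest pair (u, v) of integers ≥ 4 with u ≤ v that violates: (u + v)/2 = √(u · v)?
Substituting (4, 5) into the claim:
LHS = (4 + 5)/2 = 9/2
RHS = √(4 · 5) = 2·√(5) ≈ 4.472

Since LHS ≠ RHS, this pair disproves the claim, and no lexicographically smaller pair (u ≤ v, integers ≥ 4) does.

For instance (6, 7) is also a counterexample (LHS = 13/2, RHS = √(42) ≈ 6.481), but it's lexicographically larger.

Answer: (u, v) = (4, 5)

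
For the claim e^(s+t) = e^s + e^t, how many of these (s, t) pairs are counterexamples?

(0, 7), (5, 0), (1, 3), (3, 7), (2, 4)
5

Testing each pair:
(0, 7): LHS = e^7 ≈ 1097, RHS = 1 + e^7 ≈ 1098 → counterexample
(5, 0): LHS = e^5 ≈ 148.4, RHS = 1 + e^5 ≈ 149.4 → counterexample
(1, 3): LHS = e^4 ≈ 54.6, RHS = e + e^3 ≈ 22.8 → counterexample
(3, 7): LHS = e^10 ≈ 22026.5, RHS = e^3 + e^7 ≈ 1117 → counterexample
(2, 4): LHS = e^6 ≈ 403.4, RHS = e^2 + e^4 ≈ 61.99 → counterexample

That makes 5 counterexamples.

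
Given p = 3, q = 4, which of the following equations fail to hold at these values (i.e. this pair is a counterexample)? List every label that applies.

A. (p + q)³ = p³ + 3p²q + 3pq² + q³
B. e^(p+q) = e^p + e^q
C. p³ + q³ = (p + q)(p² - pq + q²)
B

Evaluating each claim at the given values:
A. LHS = 343, RHS = 343 → holds here (LHS = RHS)
B. LHS = e^7 ≈ 1097, RHS = e^3 + e^4 ≈ 74.68 → fails here (LHS ≠ RHS)
C. LHS = 91, RHS = 91 → holds here (LHS = RHS)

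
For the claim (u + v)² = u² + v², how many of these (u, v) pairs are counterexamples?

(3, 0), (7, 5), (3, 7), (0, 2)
2

Testing each pair:
(3, 0): LHS = 9, RHS = 9 → satisfies claim
(7, 5): LHS = 144, RHS = 74 → counterexample
(3, 7): LHS = 100, RHS = 58 → counterexample
(0, 2): LHS = 4, RHS = 4 → satisfies claim

That makes 2 counterexamples.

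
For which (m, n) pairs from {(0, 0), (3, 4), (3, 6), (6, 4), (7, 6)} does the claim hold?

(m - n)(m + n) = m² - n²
All pairs

Testing each pair:
(0, 0): LHS = 0, RHS = 0 → holds
(3, 4): LHS = -7, RHS = -7 → holds
(3, 6): LHS = -27, RHS = -27 → holds
(6, 4): LHS = 20, RHS = 20 → holds
(7, 6): LHS = 13, RHS = 13 → holds

Every pair satisfies the claim.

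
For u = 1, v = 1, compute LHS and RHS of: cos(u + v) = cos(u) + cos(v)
LHS = cos(1 + 1) = cos(2) ≈ -0.4161
RHS = cos(1) + cos(1) = 2·cos(1) ≈ 1.081

LHS ≠ RHS (they differ by about 1.497), so the equation does not hold here.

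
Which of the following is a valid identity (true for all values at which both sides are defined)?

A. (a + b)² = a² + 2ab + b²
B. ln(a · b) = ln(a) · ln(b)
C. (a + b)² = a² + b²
A

A: holds — e.g. at (3, 5), both sides equal 64.
B: fails at (3, 3) — LHS = ln(9) ≈ 2.197, RHS = ln(3)² ≈ 1.207.
C: fails at (6, 7) — LHS = 169, RHS = 85.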